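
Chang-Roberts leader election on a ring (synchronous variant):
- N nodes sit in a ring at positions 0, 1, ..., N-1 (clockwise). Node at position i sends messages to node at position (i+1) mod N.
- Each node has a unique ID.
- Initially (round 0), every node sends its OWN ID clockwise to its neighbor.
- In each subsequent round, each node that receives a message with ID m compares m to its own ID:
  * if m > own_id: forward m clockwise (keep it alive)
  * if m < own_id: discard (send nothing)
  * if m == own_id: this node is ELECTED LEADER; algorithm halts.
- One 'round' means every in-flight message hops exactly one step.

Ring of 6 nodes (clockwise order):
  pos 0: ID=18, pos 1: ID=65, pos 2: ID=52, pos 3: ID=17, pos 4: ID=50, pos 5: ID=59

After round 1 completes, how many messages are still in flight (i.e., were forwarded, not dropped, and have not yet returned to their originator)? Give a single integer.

Answer: 3

Derivation:
Round 1: pos1(id65) recv 18: drop; pos2(id52) recv 65: fwd; pos3(id17) recv 52: fwd; pos4(id50) recv 17: drop; pos5(id59) recv 50: drop; pos0(id18) recv 59: fwd
After round 1: 3 messages still in flight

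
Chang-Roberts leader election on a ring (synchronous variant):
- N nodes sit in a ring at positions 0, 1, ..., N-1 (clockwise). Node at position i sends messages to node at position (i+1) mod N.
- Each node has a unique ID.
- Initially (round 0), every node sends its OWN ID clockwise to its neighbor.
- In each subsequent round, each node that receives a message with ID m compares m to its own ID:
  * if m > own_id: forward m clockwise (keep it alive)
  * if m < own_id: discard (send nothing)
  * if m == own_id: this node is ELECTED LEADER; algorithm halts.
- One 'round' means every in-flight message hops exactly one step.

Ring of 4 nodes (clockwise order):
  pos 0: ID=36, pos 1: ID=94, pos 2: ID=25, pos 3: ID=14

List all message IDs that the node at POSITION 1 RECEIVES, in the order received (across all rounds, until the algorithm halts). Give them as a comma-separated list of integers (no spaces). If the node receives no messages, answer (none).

Answer: 36,94

Derivation:
Round 1: pos1(id94) recv 36: drop; pos2(id25) recv 94: fwd; pos3(id14) recv 25: fwd; pos0(id36) recv 14: drop
Round 2: pos3(id14) recv 94: fwd; pos0(id36) recv 25: drop
Round 3: pos0(id36) recv 94: fwd
Round 4: pos1(id94) recv 94: ELECTED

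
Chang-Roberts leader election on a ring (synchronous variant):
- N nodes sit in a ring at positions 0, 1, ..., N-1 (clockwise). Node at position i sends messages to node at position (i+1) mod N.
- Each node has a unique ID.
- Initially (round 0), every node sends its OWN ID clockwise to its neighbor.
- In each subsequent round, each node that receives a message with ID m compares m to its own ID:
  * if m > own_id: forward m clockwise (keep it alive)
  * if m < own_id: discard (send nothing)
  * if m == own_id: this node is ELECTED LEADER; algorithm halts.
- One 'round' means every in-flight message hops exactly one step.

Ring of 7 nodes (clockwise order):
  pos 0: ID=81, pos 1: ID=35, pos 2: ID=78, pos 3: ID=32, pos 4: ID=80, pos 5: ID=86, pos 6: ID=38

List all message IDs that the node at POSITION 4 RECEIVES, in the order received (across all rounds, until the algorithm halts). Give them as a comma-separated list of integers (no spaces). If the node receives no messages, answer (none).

Answer: 32,78,81,86

Derivation:
Round 1: pos1(id35) recv 81: fwd; pos2(id78) recv 35: drop; pos3(id32) recv 78: fwd; pos4(id80) recv 32: drop; pos5(id86) recv 80: drop; pos6(id38) recv 86: fwd; pos0(id81) recv 38: drop
Round 2: pos2(id78) recv 81: fwd; pos4(id80) recv 78: drop; pos0(id81) recv 86: fwd
Round 3: pos3(id32) recv 81: fwd; pos1(id35) recv 86: fwd
Round 4: pos4(id80) recv 81: fwd; pos2(id78) recv 86: fwd
Round 5: pos5(id86) recv 81: drop; pos3(id32) recv 86: fwd
Round 6: pos4(id80) recv 86: fwd
Round 7: pos5(id86) recv 86: ELECTED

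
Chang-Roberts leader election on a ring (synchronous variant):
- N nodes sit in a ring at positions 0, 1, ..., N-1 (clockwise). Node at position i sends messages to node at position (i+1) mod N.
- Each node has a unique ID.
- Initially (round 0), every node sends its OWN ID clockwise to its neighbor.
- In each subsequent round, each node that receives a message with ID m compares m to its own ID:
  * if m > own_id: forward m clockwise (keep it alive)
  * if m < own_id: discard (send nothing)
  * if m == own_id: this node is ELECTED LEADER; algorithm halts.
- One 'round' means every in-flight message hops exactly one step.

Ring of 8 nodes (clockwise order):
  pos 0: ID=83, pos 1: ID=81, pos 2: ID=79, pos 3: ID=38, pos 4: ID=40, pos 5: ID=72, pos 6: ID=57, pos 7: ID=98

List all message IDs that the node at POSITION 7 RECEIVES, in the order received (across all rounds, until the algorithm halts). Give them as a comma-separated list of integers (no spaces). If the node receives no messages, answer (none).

Round 1: pos1(id81) recv 83: fwd; pos2(id79) recv 81: fwd; pos3(id38) recv 79: fwd; pos4(id40) recv 38: drop; pos5(id72) recv 40: drop; pos6(id57) recv 72: fwd; pos7(id98) recv 57: drop; pos0(id83) recv 98: fwd
Round 2: pos2(id79) recv 83: fwd; pos3(id38) recv 81: fwd; pos4(id40) recv 79: fwd; pos7(id98) recv 72: drop; pos1(id81) recv 98: fwd
Round 3: pos3(id38) recv 83: fwd; pos4(id40) recv 81: fwd; pos5(id72) recv 79: fwd; pos2(id79) recv 98: fwd
Round 4: pos4(id40) recv 83: fwd; pos5(id72) recv 81: fwd; pos6(id57) recv 79: fwd; pos3(id38) recv 98: fwd
Round 5: pos5(id72) recv 83: fwd; pos6(id57) recv 81: fwd; pos7(id98) recv 79: drop; pos4(id40) recv 98: fwd
Round 6: pos6(id57) recv 83: fwd; pos7(id98) recv 81: drop; pos5(id72) recv 98: fwd
Round 7: pos7(id98) recv 83: drop; pos6(id57) recv 98: fwd
Round 8: pos7(id98) recv 98: ELECTED

Answer: 57,72,79,81,83,98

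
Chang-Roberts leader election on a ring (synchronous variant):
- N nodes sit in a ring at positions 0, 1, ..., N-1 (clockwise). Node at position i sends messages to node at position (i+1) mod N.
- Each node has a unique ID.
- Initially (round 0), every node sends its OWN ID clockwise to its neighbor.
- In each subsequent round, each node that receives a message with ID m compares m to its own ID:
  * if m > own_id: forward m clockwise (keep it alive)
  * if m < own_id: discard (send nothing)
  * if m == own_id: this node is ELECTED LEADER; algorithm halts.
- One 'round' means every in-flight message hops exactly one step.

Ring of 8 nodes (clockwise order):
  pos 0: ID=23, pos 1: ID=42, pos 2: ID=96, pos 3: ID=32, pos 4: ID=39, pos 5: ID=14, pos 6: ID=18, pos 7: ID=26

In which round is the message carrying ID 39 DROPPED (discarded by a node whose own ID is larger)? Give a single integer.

Answer: 5

Derivation:
Round 1: pos1(id42) recv 23: drop; pos2(id96) recv 42: drop; pos3(id32) recv 96: fwd; pos4(id39) recv 32: drop; pos5(id14) recv 39: fwd; pos6(id18) recv 14: drop; pos7(id26) recv 18: drop; pos0(id23) recv 26: fwd
Round 2: pos4(id39) recv 96: fwd; pos6(id18) recv 39: fwd; pos1(id42) recv 26: drop
Round 3: pos5(id14) recv 96: fwd; pos7(id26) recv 39: fwd
Round 4: pos6(id18) recv 96: fwd; pos0(id23) recv 39: fwd
Round 5: pos7(id26) recv 96: fwd; pos1(id42) recv 39: drop
Round 6: pos0(id23) recv 96: fwd
Round 7: pos1(id42) recv 96: fwd
Round 8: pos2(id96) recv 96: ELECTED
Message ID 39 originates at pos 4; dropped at pos 1 in round 5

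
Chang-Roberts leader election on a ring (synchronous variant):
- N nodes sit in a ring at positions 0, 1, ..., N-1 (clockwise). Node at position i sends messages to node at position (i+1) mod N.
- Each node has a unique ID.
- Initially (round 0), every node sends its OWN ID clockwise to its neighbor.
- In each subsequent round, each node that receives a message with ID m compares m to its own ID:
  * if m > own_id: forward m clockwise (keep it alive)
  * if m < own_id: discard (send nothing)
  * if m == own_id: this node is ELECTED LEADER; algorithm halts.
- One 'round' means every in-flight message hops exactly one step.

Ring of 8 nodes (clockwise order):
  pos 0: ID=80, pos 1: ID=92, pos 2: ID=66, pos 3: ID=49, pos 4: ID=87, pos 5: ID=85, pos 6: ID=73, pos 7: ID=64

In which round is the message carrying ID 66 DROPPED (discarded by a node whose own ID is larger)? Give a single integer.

Answer: 2

Derivation:
Round 1: pos1(id92) recv 80: drop; pos2(id66) recv 92: fwd; pos3(id49) recv 66: fwd; pos4(id87) recv 49: drop; pos5(id85) recv 87: fwd; pos6(id73) recv 85: fwd; pos7(id64) recv 73: fwd; pos0(id80) recv 64: drop
Round 2: pos3(id49) recv 92: fwd; pos4(id87) recv 66: drop; pos6(id73) recv 87: fwd; pos7(id64) recv 85: fwd; pos0(id80) recv 73: drop
Round 3: pos4(id87) recv 92: fwd; pos7(id64) recv 87: fwd; pos0(id80) recv 85: fwd
Round 4: pos5(id85) recv 92: fwd; pos0(id80) recv 87: fwd; pos1(id92) recv 85: drop
Round 5: pos6(id73) recv 92: fwd; pos1(id92) recv 87: drop
Round 6: pos7(id64) recv 92: fwd
Round 7: pos0(id80) recv 92: fwd
Round 8: pos1(id92) recv 92: ELECTED
Message ID 66 originates at pos 2; dropped at pos 4 in round 2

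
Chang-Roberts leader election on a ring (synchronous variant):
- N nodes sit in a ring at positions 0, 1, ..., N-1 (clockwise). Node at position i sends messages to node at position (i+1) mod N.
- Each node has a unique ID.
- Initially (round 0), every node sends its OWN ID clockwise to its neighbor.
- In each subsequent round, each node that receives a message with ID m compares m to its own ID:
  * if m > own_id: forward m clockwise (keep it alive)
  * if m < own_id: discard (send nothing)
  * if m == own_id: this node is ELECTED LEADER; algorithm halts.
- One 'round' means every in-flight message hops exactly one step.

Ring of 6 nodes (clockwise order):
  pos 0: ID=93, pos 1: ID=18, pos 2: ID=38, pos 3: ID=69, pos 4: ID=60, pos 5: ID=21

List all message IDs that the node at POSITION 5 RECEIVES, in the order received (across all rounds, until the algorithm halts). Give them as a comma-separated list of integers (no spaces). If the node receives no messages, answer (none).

Round 1: pos1(id18) recv 93: fwd; pos2(id38) recv 18: drop; pos3(id69) recv 38: drop; pos4(id60) recv 69: fwd; pos5(id21) recv 60: fwd; pos0(id93) recv 21: drop
Round 2: pos2(id38) recv 93: fwd; pos5(id21) recv 69: fwd; pos0(id93) recv 60: drop
Round 3: pos3(id69) recv 93: fwd; pos0(id93) recv 69: drop
Round 4: pos4(id60) recv 93: fwd
Round 5: pos5(id21) recv 93: fwd
Round 6: pos0(id93) recv 93: ELECTED

Answer: 60,69,93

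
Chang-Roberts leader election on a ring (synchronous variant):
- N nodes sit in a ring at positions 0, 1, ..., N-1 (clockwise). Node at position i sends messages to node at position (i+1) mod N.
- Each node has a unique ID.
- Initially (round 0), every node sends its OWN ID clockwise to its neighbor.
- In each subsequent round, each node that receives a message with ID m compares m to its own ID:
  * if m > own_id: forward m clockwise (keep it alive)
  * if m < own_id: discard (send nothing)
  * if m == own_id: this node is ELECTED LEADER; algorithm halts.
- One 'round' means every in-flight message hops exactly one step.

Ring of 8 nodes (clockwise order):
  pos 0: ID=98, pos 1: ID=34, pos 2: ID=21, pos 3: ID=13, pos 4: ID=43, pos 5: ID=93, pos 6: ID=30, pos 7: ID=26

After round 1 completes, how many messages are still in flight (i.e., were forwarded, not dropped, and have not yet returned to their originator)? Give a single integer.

Answer: 5

Derivation:
Round 1: pos1(id34) recv 98: fwd; pos2(id21) recv 34: fwd; pos3(id13) recv 21: fwd; pos4(id43) recv 13: drop; pos5(id93) recv 43: drop; pos6(id30) recv 93: fwd; pos7(id26) recv 30: fwd; pos0(id98) recv 26: drop
After round 1: 5 messages still in flight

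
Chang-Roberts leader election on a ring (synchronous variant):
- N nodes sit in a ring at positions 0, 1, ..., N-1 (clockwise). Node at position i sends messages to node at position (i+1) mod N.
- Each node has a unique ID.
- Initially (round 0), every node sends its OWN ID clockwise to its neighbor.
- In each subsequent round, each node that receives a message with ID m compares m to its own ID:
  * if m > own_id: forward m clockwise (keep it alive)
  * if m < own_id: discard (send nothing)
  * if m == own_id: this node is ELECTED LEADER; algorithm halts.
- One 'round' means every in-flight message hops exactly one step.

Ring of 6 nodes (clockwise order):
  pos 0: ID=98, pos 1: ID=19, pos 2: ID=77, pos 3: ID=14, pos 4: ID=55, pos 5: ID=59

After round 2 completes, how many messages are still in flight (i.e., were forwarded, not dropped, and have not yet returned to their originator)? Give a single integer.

Answer: 2

Derivation:
Round 1: pos1(id19) recv 98: fwd; pos2(id77) recv 19: drop; pos3(id14) recv 77: fwd; pos4(id55) recv 14: drop; pos5(id59) recv 55: drop; pos0(id98) recv 59: drop
Round 2: pos2(id77) recv 98: fwd; pos4(id55) recv 77: fwd
After round 2: 2 messages still in flight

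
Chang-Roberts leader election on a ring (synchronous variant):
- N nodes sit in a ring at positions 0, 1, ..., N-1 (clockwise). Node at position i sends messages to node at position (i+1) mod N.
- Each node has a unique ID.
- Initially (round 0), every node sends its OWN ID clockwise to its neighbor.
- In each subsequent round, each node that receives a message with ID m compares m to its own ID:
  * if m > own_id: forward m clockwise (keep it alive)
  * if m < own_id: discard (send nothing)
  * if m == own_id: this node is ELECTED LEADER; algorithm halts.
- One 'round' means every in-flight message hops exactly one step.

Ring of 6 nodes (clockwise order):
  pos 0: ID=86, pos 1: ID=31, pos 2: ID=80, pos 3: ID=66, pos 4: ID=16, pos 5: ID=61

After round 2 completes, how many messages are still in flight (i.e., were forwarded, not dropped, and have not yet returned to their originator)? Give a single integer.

Round 1: pos1(id31) recv 86: fwd; pos2(id80) recv 31: drop; pos3(id66) recv 80: fwd; pos4(id16) recv 66: fwd; pos5(id61) recv 16: drop; pos0(id86) recv 61: drop
Round 2: pos2(id80) recv 86: fwd; pos4(id16) recv 80: fwd; pos5(id61) recv 66: fwd
After round 2: 3 messages still in flight

Answer: 3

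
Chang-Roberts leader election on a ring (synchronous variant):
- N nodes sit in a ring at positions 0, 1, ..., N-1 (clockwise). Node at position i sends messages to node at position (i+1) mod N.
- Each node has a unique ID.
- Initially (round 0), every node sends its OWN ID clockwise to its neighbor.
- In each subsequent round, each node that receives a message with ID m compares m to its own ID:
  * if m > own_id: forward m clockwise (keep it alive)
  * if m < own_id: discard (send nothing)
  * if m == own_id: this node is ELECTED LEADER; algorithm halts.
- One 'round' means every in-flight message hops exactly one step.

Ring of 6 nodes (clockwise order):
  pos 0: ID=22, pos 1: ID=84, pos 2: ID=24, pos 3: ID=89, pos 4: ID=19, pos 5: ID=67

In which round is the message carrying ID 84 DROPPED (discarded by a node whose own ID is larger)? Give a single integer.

Answer: 2

Derivation:
Round 1: pos1(id84) recv 22: drop; pos2(id24) recv 84: fwd; pos3(id89) recv 24: drop; pos4(id19) recv 89: fwd; pos5(id67) recv 19: drop; pos0(id22) recv 67: fwd
Round 2: pos3(id89) recv 84: drop; pos5(id67) recv 89: fwd; pos1(id84) recv 67: drop
Round 3: pos0(id22) recv 89: fwd
Round 4: pos1(id84) recv 89: fwd
Round 5: pos2(id24) recv 89: fwd
Round 6: pos3(id89) recv 89: ELECTED
Message ID 84 originates at pos 1; dropped at pos 3 in round 2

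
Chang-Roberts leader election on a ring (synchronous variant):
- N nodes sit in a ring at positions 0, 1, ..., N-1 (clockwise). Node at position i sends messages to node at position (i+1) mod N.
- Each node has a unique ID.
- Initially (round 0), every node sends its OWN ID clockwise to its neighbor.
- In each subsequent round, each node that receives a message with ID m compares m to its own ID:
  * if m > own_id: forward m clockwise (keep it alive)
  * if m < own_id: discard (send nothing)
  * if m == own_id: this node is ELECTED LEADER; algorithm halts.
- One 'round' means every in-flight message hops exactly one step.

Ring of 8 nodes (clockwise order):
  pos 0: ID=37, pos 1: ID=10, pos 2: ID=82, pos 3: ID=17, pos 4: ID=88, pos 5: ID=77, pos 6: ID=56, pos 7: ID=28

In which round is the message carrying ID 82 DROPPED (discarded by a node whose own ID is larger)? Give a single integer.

Answer: 2

Derivation:
Round 1: pos1(id10) recv 37: fwd; pos2(id82) recv 10: drop; pos3(id17) recv 82: fwd; pos4(id88) recv 17: drop; pos5(id77) recv 88: fwd; pos6(id56) recv 77: fwd; pos7(id28) recv 56: fwd; pos0(id37) recv 28: drop
Round 2: pos2(id82) recv 37: drop; pos4(id88) recv 82: drop; pos6(id56) recv 88: fwd; pos7(id28) recv 77: fwd; pos0(id37) recv 56: fwd
Round 3: pos7(id28) recv 88: fwd; pos0(id37) recv 77: fwd; pos1(id10) recv 56: fwd
Round 4: pos0(id37) recv 88: fwd; pos1(id10) recv 77: fwd; pos2(id82) recv 56: drop
Round 5: pos1(id10) recv 88: fwd; pos2(id82) recv 77: drop
Round 6: pos2(id82) recv 88: fwd
Round 7: pos3(id17) recv 88: fwd
Round 8: pos4(id88) recv 88: ELECTED
Message ID 82 originates at pos 2; dropped at pos 4 in round 2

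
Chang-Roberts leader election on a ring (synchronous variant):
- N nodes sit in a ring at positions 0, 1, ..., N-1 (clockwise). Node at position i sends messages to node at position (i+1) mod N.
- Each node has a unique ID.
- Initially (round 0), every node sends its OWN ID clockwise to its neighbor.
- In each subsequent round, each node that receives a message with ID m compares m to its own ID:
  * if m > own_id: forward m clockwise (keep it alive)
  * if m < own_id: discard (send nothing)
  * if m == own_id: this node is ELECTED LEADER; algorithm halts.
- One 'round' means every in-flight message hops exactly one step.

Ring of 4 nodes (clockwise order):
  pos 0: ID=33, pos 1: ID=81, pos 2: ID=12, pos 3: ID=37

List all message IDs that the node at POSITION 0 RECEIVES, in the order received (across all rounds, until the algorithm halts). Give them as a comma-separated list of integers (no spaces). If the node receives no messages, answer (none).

Answer: 37,81

Derivation:
Round 1: pos1(id81) recv 33: drop; pos2(id12) recv 81: fwd; pos3(id37) recv 12: drop; pos0(id33) recv 37: fwd
Round 2: pos3(id37) recv 81: fwd; pos1(id81) recv 37: drop
Round 3: pos0(id33) recv 81: fwd
Round 4: pos1(id81) recv 81: ELECTED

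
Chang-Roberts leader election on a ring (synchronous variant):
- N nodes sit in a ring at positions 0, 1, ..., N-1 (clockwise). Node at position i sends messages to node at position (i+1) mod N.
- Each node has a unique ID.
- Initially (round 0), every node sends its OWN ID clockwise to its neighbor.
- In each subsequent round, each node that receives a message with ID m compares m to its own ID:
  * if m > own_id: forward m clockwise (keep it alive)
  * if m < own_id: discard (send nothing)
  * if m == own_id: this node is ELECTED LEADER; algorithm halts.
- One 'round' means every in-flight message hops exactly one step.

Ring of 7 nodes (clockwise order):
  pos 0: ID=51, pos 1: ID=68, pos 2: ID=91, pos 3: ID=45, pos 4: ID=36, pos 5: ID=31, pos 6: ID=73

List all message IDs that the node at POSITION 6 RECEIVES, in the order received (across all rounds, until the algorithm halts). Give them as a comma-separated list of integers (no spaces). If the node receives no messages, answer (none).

Round 1: pos1(id68) recv 51: drop; pos2(id91) recv 68: drop; pos3(id45) recv 91: fwd; pos4(id36) recv 45: fwd; pos5(id31) recv 36: fwd; pos6(id73) recv 31: drop; pos0(id51) recv 73: fwd
Round 2: pos4(id36) recv 91: fwd; pos5(id31) recv 45: fwd; pos6(id73) recv 36: drop; pos1(id68) recv 73: fwd
Round 3: pos5(id31) recv 91: fwd; pos6(id73) recv 45: drop; pos2(id91) recv 73: drop
Round 4: pos6(id73) recv 91: fwd
Round 5: pos0(id51) recv 91: fwd
Round 6: pos1(id68) recv 91: fwd
Round 7: pos2(id91) recv 91: ELECTED

Answer: 31,36,45,91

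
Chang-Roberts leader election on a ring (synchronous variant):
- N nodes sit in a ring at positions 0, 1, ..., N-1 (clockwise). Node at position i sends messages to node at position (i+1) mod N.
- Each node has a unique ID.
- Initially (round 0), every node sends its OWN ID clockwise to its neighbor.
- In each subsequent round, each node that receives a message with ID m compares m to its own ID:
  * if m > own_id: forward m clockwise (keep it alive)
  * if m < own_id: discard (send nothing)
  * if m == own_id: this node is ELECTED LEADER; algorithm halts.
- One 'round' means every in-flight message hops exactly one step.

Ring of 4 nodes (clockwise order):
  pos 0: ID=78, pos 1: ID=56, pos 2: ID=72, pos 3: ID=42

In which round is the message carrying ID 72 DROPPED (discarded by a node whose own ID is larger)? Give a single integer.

Round 1: pos1(id56) recv 78: fwd; pos2(id72) recv 56: drop; pos3(id42) recv 72: fwd; pos0(id78) recv 42: drop
Round 2: pos2(id72) recv 78: fwd; pos0(id78) recv 72: drop
Round 3: pos3(id42) recv 78: fwd
Round 4: pos0(id78) recv 78: ELECTED
Message ID 72 originates at pos 2; dropped at pos 0 in round 2

Answer: 2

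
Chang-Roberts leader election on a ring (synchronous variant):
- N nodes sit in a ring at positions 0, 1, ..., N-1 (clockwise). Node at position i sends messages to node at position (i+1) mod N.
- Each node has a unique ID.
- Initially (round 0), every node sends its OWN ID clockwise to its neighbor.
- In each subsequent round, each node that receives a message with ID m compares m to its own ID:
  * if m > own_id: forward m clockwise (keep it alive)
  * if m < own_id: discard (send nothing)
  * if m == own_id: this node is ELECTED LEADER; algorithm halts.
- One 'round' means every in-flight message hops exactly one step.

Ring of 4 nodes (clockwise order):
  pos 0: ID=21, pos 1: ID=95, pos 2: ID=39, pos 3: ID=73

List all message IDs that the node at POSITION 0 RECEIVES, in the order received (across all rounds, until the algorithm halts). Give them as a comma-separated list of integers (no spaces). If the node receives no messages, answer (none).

Answer: 73,95

Derivation:
Round 1: pos1(id95) recv 21: drop; pos2(id39) recv 95: fwd; pos3(id73) recv 39: drop; pos0(id21) recv 73: fwd
Round 2: pos3(id73) recv 95: fwd; pos1(id95) recv 73: drop
Round 3: pos0(id21) recv 95: fwd
Round 4: pos1(id95) recv 95: ELECTED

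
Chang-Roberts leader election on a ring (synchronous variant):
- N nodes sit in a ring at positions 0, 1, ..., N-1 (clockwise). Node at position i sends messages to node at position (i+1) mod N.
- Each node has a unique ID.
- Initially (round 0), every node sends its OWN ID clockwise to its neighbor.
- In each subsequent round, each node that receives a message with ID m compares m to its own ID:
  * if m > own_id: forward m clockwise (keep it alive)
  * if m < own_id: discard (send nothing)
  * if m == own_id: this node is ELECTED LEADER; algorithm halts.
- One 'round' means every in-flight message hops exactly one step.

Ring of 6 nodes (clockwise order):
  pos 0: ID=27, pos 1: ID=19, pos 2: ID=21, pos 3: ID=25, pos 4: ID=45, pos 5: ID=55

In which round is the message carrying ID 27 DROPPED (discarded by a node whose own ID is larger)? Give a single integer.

Answer: 4

Derivation:
Round 1: pos1(id19) recv 27: fwd; pos2(id21) recv 19: drop; pos3(id25) recv 21: drop; pos4(id45) recv 25: drop; pos5(id55) recv 45: drop; pos0(id27) recv 55: fwd
Round 2: pos2(id21) recv 27: fwd; pos1(id19) recv 55: fwd
Round 3: pos3(id25) recv 27: fwd; pos2(id21) recv 55: fwd
Round 4: pos4(id45) recv 27: drop; pos3(id25) recv 55: fwd
Round 5: pos4(id45) recv 55: fwd
Round 6: pos5(id55) recv 55: ELECTED
Message ID 27 originates at pos 0; dropped at pos 4 in round 4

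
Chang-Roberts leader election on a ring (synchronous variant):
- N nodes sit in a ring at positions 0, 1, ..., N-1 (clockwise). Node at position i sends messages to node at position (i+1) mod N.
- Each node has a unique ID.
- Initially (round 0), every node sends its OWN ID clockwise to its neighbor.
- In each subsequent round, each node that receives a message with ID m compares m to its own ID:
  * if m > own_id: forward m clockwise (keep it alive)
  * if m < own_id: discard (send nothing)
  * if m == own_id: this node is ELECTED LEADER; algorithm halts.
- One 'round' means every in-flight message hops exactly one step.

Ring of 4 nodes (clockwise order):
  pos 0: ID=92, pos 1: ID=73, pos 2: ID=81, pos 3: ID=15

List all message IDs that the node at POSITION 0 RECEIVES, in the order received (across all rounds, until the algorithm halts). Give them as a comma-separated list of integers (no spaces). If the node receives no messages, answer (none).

Answer: 15,81,92

Derivation:
Round 1: pos1(id73) recv 92: fwd; pos2(id81) recv 73: drop; pos3(id15) recv 81: fwd; pos0(id92) recv 15: drop
Round 2: pos2(id81) recv 92: fwd; pos0(id92) recv 81: drop
Round 3: pos3(id15) recv 92: fwd
Round 4: pos0(id92) recv 92: ELECTED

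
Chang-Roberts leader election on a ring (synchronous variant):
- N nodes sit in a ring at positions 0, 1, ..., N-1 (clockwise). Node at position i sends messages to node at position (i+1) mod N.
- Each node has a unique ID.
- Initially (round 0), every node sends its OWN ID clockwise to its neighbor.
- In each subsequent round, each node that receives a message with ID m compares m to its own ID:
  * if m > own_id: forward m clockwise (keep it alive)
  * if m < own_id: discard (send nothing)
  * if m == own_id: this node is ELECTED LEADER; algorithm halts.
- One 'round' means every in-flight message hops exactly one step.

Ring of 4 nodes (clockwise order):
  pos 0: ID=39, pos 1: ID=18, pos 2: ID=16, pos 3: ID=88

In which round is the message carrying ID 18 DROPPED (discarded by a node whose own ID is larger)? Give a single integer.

Round 1: pos1(id18) recv 39: fwd; pos2(id16) recv 18: fwd; pos3(id88) recv 16: drop; pos0(id39) recv 88: fwd
Round 2: pos2(id16) recv 39: fwd; pos3(id88) recv 18: drop; pos1(id18) recv 88: fwd
Round 3: pos3(id88) recv 39: drop; pos2(id16) recv 88: fwd
Round 4: pos3(id88) recv 88: ELECTED
Message ID 18 originates at pos 1; dropped at pos 3 in round 2

Answer: 2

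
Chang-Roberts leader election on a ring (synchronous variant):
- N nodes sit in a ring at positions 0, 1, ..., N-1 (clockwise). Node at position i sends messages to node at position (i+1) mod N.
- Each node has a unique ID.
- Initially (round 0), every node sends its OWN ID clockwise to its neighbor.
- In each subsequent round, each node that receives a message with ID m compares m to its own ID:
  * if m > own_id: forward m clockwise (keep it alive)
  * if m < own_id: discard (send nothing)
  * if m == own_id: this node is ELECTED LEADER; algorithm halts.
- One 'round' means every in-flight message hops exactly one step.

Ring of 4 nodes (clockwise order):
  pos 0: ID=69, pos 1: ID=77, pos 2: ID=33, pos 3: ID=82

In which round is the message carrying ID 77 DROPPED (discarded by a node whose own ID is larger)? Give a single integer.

Answer: 2

Derivation:
Round 1: pos1(id77) recv 69: drop; pos2(id33) recv 77: fwd; pos3(id82) recv 33: drop; pos0(id69) recv 82: fwd
Round 2: pos3(id82) recv 77: drop; pos1(id77) recv 82: fwd
Round 3: pos2(id33) recv 82: fwd
Round 4: pos3(id82) recv 82: ELECTED
Message ID 77 originates at pos 1; dropped at pos 3 in round 2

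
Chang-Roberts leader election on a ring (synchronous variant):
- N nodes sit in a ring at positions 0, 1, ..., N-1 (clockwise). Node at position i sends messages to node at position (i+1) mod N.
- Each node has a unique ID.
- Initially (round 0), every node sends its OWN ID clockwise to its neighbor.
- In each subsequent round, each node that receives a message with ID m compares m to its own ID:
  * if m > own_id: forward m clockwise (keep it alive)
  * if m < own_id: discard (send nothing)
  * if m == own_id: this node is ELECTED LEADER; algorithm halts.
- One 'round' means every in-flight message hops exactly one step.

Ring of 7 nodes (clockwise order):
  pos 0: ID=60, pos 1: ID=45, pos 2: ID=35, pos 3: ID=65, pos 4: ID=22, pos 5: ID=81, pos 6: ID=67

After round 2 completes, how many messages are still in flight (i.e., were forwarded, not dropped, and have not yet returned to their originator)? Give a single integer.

Answer: 3

Derivation:
Round 1: pos1(id45) recv 60: fwd; pos2(id35) recv 45: fwd; pos3(id65) recv 35: drop; pos4(id22) recv 65: fwd; pos5(id81) recv 22: drop; pos6(id67) recv 81: fwd; pos0(id60) recv 67: fwd
Round 2: pos2(id35) recv 60: fwd; pos3(id65) recv 45: drop; pos5(id81) recv 65: drop; pos0(id60) recv 81: fwd; pos1(id45) recv 67: fwd
After round 2: 3 messages still in flight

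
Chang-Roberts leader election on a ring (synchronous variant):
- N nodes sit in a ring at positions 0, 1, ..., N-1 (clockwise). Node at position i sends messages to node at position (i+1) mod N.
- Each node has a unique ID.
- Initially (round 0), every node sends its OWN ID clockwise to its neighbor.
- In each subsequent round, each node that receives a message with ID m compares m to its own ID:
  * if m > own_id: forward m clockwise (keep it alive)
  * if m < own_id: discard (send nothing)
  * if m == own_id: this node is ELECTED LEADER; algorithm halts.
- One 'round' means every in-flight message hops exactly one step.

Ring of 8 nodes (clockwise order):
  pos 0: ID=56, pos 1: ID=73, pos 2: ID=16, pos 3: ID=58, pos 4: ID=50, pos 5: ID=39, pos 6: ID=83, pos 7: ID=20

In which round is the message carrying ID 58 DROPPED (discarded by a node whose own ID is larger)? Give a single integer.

Round 1: pos1(id73) recv 56: drop; pos2(id16) recv 73: fwd; pos3(id58) recv 16: drop; pos4(id50) recv 58: fwd; pos5(id39) recv 50: fwd; pos6(id83) recv 39: drop; pos7(id20) recv 83: fwd; pos0(id56) recv 20: drop
Round 2: pos3(id58) recv 73: fwd; pos5(id39) recv 58: fwd; pos6(id83) recv 50: drop; pos0(id56) recv 83: fwd
Round 3: pos4(id50) recv 73: fwd; pos6(id83) recv 58: drop; pos1(id73) recv 83: fwd
Round 4: pos5(id39) recv 73: fwd; pos2(id16) recv 83: fwd
Round 5: pos6(id83) recv 73: drop; pos3(id58) recv 83: fwd
Round 6: pos4(id50) recv 83: fwd
Round 7: pos5(id39) recv 83: fwd
Round 8: pos6(id83) recv 83: ELECTED
Message ID 58 originates at pos 3; dropped at pos 6 in round 3

Answer: 3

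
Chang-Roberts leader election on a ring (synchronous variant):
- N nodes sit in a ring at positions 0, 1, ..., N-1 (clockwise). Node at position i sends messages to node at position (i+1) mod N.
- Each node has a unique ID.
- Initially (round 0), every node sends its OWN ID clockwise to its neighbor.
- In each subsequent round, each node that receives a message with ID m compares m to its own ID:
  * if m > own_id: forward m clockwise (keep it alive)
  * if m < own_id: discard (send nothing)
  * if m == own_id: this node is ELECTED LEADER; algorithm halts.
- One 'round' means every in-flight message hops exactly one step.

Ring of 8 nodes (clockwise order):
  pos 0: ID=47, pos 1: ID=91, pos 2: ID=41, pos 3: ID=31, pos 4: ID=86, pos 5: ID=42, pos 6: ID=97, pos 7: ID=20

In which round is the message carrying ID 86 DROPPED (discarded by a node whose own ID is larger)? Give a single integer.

Answer: 2

Derivation:
Round 1: pos1(id91) recv 47: drop; pos2(id41) recv 91: fwd; pos3(id31) recv 41: fwd; pos4(id86) recv 31: drop; pos5(id42) recv 86: fwd; pos6(id97) recv 42: drop; pos7(id20) recv 97: fwd; pos0(id47) recv 20: drop
Round 2: pos3(id31) recv 91: fwd; pos4(id86) recv 41: drop; pos6(id97) recv 86: drop; pos0(id47) recv 97: fwd
Round 3: pos4(id86) recv 91: fwd; pos1(id91) recv 97: fwd
Round 4: pos5(id42) recv 91: fwd; pos2(id41) recv 97: fwd
Round 5: pos6(id97) recv 91: drop; pos3(id31) recv 97: fwd
Round 6: pos4(id86) recv 97: fwd
Round 7: pos5(id42) recv 97: fwd
Round 8: pos6(id97) recv 97: ELECTED
Message ID 86 originates at pos 4; dropped at pos 6 in round 2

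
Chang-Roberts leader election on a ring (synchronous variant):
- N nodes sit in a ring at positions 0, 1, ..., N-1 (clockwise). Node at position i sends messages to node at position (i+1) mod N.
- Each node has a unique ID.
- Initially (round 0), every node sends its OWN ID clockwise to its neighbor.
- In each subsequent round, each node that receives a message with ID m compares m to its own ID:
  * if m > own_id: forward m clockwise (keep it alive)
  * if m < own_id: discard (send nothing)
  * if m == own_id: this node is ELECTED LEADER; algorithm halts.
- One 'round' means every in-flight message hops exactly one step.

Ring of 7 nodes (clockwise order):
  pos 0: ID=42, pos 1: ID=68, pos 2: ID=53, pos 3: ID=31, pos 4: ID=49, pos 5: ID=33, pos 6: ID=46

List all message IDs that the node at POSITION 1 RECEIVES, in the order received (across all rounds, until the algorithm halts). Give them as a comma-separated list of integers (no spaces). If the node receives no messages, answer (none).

Round 1: pos1(id68) recv 42: drop; pos2(id53) recv 68: fwd; pos3(id31) recv 53: fwd; pos4(id49) recv 31: drop; pos5(id33) recv 49: fwd; pos6(id46) recv 33: drop; pos0(id42) recv 46: fwd
Round 2: pos3(id31) recv 68: fwd; pos4(id49) recv 53: fwd; pos6(id46) recv 49: fwd; pos1(id68) recv 46: drop
Round 3: pos4(id49) recv 68: fwd; pos5(id33) recv 53: fwd; pos0(id42) recv 49: fwd
Round 4: pos5(id33) recv 68: fwd; pos6(id46) recv 53: fwd; pos1(id68) recv 49: drop
Round 5: pos6(id46) recv 68: fwd; pos0(id42) recv 53: fwd
Round 6: pos0(id42) recv 68: fwd; pos1(id68) recv 53: drop
Round 7: pos1(id68) recv 68: ELECTED

Answer: 42,46,49,53,68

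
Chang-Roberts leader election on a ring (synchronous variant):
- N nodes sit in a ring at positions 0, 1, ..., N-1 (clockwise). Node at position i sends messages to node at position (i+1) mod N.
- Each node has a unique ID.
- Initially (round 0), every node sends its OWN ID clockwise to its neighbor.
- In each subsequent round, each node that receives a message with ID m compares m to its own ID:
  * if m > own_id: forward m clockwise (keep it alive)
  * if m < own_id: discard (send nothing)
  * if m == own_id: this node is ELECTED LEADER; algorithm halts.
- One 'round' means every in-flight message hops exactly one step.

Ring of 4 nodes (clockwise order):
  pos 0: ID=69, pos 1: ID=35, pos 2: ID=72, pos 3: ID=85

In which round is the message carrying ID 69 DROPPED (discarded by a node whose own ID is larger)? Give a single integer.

Answer: 2

Derivation:
Round 1: pos1(id35) recv 69: fwd; pos2(id72) recv 35: drop; pos3(id85) recv 72: drop; pos0(id69) recv 85: fwd
Round 2: pos2(id72) recv 69: drop; pos1(id35) recv 85: fwd
Round 3: pos2(id72) recv 85: fwd
Round 4: pos3(id85) recv 85: ELECTED
Message ID 69 originates at pos 0; dropped at pos 2 in round 2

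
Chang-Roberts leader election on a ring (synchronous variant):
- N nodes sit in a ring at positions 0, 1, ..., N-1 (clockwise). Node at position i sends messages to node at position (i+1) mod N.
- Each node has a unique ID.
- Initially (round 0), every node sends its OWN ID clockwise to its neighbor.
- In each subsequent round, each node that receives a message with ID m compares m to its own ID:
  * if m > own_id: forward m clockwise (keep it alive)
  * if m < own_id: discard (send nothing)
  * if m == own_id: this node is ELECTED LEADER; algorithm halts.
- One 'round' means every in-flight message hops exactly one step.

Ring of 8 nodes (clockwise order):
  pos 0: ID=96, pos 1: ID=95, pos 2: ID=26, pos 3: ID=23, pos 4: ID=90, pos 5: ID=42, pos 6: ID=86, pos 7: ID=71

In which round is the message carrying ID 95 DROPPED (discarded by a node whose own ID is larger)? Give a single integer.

Round 1: pos1(id95) recv 96: fwd; pos2(id26) recv 95: fwd; pos3(id23) recv 26: fwd; pos4(id90) recv 23: drop; pos5(id42) recv 90: fwd; pos6(id86) recv 42: drop; pos7(id71) recv 86: fwd; pos0(id96) recv 71: drop
Round 2: pos2(id26) recv 96: fwd; pos3(id23) recv 95: fwd; pos4(id90) recv 26: drop; pos6(id86) recv 90: fwd; pos0(id96) recv 86: drop
Round 3: pos3(id23) recv 96: fwd; pos4(id90) recv 95: fwd; pos7(id71) recv 90: fwd
Round 4: pos4(id90) recv 96: fwd; pos5(id42) recv 95: fwd; pos0(id96) recv 90: drop
Round 5: pos5(id42) recv 96: fwd; pos6(id86) recv 95: fwd
Round 6: pos6(id86) recv 96: fwd; pos7(id71) recv 95: fwd
Round 7: pos7(id71) recv 96: fwd; pos0(id96) recv 95: drop
Round 8: pos0(id96) recv 96: ELECTED
Message ID 95 originates at pos 1; dropped at pos 0 in round 7

Answer: 7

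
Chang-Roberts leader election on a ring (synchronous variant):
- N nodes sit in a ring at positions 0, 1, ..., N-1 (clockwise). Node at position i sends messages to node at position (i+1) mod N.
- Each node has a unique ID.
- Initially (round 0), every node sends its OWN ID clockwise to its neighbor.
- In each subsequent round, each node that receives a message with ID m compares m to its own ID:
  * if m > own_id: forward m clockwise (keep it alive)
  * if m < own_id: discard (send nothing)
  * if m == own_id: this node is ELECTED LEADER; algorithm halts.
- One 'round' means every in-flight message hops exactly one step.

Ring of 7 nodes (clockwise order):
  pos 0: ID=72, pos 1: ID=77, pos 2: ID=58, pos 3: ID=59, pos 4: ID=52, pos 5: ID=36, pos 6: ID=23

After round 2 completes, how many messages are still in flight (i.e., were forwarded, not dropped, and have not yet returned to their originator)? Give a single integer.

Round 1: pos1(id77) recv 72: drop; pos2(id58) recv 77: fwd; pos3(id59) recv 58: drop; pos4(id52) recv 59: fwd; pos5(id36) recv 52: fwd; pos6(id23) recv 36: fwd; pos0(id72) recv 23: drop
Round 2: pos3(id59) recv 77: fwd; pos5(id36) recv 59: fwd; pos6(id23) recv 52: fwd; pos0(id72) recv 36: drop
After round 2: 3 messages still in flight

Answer: 3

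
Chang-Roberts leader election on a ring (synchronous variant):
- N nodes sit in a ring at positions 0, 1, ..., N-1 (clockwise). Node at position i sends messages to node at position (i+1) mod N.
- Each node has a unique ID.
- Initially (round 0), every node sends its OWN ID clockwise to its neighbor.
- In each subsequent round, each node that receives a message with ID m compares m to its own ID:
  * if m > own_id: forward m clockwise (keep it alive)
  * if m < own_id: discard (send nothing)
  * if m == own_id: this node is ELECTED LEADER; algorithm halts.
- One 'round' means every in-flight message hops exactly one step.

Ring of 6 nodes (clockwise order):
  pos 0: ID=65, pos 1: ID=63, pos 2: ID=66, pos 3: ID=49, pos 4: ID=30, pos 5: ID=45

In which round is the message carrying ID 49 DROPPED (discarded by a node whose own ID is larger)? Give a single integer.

Answer: 3

Derivation:
Round 1: pos1(id63) recv 65: fwd; pos2(id66) recv 63: drop; pos3(id49) recv 66: fwd; pos4(id30) recv 49: fwd; pos5(id45) recv 30: drop; pos0(id65) recv 45: drop
Round 2: pos2(id66) recv 65: drop; pos4(id30) recv 66: fwd; pos5(id45) recv 49: fwd
Round 3: pos5(id45) recv 66: fwd; pos0(id65) recv 49: drop
Round 4: pos0(id65) recv 66: fwd
Round 5: pos1(id63) recv 66: fwd
Round 6: pos2(id66) recv 66: ELECTED
Message ID 49 originates at pos 3; dropped at pos 0 in round 3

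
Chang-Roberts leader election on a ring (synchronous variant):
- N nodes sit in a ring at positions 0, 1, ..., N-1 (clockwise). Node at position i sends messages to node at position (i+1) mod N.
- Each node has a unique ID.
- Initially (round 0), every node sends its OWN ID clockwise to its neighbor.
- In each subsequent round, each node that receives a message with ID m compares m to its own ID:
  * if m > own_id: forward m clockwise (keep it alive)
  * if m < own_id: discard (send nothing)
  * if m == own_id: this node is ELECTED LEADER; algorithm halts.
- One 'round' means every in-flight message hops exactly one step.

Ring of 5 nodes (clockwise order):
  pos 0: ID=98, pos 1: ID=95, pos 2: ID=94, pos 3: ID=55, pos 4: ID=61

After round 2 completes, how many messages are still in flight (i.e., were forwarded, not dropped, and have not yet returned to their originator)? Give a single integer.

Answer: 3

Derivation:
Round 1: pos1(id95) recv 98: fwd; pos2(id94) recv 95: fwd; pos3(id55) recv 94: fwd; pos4(id61) recv 55: drop; pos0(id98) recv 61: drop
Round 2: pos2(id94) recv 98: fwd; pos3(id55) recv 95: fwd; pos4(id61) recv 94: fwd
After round 2: 3 messages still in flight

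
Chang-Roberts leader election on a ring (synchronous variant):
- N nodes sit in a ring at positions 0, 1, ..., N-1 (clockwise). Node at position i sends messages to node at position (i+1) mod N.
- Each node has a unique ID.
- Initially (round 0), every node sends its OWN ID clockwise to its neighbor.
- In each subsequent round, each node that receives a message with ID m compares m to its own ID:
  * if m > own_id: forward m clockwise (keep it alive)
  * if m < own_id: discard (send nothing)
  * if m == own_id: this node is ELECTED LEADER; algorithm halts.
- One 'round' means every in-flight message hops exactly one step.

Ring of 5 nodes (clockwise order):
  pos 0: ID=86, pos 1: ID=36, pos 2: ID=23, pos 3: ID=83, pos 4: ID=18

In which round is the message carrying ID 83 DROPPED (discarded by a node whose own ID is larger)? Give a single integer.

Answer: 2

Derivation:
Round 1: pos1(id36) recv 86: fwd; pos2(id23) recv 36: fwd; pos3(id83) recv 23: drop; pos4(id18) recv 83: fwd; pos0(id86) recv 18: drop
Round 2: pos2(id23) recv 86: fwd; pos3(id83) recv 36: drop; pos0(id86) recv 83: drop
Round 3: pos3(id83) recv 86: fwd
Round 4: pos4(id18) recv 86: fwd
Round 5: pos0(id86) recv 86: ELECTED
Message ID 83 originates at pos 3; dropped at pos 0 in round 2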